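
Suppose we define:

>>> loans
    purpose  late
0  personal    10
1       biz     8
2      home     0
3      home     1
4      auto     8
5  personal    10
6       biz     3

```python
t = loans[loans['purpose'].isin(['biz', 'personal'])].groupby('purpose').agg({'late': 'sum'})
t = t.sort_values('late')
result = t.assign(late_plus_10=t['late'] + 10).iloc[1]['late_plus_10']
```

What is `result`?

30

filter rows where purpose in ['biz', 'personal']:
    purpose  late
0  personal    10
1       biz     8
5  personal    10
6       biz     3
group by purpose, sum of late:
          late
purpose       
biz         11
personal    20
sort by late:
          late
purpose       
biz         11
personal    20
add column late_plus_10 = t['late'] + 10:
          late  late_plus_10
purpose                     
biz         11            21
personal    20            30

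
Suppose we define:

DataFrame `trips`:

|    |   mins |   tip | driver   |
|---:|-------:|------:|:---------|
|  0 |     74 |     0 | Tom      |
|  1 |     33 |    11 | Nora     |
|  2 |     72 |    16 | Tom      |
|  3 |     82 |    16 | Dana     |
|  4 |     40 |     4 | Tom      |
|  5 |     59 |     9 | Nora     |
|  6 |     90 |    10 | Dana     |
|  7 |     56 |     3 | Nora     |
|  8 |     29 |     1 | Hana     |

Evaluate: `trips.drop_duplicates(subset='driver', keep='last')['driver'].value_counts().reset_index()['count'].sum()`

4

drop duplicate driver (keep=last):
   mins  tip driver
4    40    4    Tom
6    90   10   Dana
7    56    3   Nora
8    29    1   Hana
value_counts of driver:
driver
Tom     1
Dana    1
Nora    1
Hana    1
Name: count, dtype: int64
reset_index():
  driver  count
0    Tom      1
1   Dana      1
2   Nora      1
3   Hana      1
So sum() = 4.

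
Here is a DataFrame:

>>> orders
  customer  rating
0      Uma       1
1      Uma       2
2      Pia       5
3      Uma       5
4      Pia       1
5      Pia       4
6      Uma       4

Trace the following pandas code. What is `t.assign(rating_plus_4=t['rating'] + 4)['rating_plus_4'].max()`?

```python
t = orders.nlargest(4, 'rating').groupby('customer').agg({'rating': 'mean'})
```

take 4 rows with largest rating:
  customer  rating
2      Pia       5
3      Uma       5
5      Pia       4
6      Uma       4
group by customer, mean of rating:
          rating
customer        
Pia          4.5
Uma          4.5
add column rating_plus_4 = t['rating'] + 4:
          rating  rating_plus_4
customer                       
Pia          4.5            8.5
Uma          4.5            8.5

8.5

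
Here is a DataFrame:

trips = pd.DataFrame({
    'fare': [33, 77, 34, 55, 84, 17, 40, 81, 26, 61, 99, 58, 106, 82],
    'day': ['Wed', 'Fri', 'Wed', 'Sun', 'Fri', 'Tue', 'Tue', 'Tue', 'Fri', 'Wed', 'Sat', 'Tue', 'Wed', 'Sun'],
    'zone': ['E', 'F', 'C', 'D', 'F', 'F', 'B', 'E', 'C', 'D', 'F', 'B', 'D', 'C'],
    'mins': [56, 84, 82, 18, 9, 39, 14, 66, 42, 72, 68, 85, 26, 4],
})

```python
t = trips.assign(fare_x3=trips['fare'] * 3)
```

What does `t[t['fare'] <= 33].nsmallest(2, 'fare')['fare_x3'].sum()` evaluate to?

129

add column fare_x3 = trips['fare'] * 3:
    fare  day zone  mins  fare_x3
0     33  Wed    E    56       99
1     77  Fri    F    84      231
2     34  Wed    C    82      102
3     55  Sun    D    18      165
4     84  Fri    F     9      252
5     17  Tue    F    39       51
6     40  Tue    B    14      120
7     81  Tue    E    66      243
8     26  Fri    C    42       78
9     61  Wed    D    72      183
10    99  Sat    F    68      297
11    58  Tue    B    85      174
12   106  Wed    D    26      318
13    82  Sun    C     4      246
filter rows where fare <= 33:
   fare  day zone  mins  fare_x3
0    33  Wed    E    56       99
5    17  Tue    F    39       51
8    26  Fri    C    42       78
take 2 rows with smallest fare:
   fare  day zone  mins  fare_x3
5    17  Tue    F    39       51
8    26  Fri    C    42       78
Then the sum of column 'fare_x3': 129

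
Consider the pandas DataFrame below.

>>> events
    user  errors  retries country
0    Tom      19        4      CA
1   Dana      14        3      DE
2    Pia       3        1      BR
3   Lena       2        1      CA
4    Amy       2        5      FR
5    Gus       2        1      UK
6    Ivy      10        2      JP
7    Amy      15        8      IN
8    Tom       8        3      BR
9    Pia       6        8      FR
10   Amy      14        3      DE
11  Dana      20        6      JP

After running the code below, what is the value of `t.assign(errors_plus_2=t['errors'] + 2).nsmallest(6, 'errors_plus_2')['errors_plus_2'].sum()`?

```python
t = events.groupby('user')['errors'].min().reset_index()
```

39

group by user, min of errors:
user
Amy      2
Dana    14
Gus      2
Ivy     10
Lena     2
Pia      3
Tom      8
Name: errors, dtype: int64
reset_index():
   user  errors
0   Amy       2
1  Dana      14
2   Gus       2
3   Ivy      10
4  Lena       2
5   Pia       3
6   Tom       8
add column errors_plus_2 = t['errors'] + 2:
   user  errors  errors_plus_2
0   Amy       2              4
1  Dana      14             16
2   Gus       2              4
3   Ivy      10             12
4  Lena       2              4
5   Pia       3              5
6   Tom       8             10
take 6 rows with smallest errors_plus_2:
   user  errors  errors_plus_2
0   Amy       2              4
2   Gus       2              4
4  Lena       2              4
5   Pia       3              5
6   Tom       8             10
3   Ivy      10             12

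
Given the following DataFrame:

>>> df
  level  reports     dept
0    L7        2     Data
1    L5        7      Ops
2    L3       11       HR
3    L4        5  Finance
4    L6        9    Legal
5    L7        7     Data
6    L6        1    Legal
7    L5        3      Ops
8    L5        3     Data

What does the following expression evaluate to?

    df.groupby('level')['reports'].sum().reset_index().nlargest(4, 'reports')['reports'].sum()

43

group by level, sum of reports:
level
L3    11
L4     5
L5    13
L6    10
L7     9
Name: reports, dtype: int64
reset_index():
  level  reports
0    L3       11
1    L4        5
2    L5       13
3    L6       10
4    L7        9
take 4 rows with largest reports:
  level  reports
2    L5       13
0    L3       11
3    L6       10
4    L7        9
The sum of column 'reports' is 43.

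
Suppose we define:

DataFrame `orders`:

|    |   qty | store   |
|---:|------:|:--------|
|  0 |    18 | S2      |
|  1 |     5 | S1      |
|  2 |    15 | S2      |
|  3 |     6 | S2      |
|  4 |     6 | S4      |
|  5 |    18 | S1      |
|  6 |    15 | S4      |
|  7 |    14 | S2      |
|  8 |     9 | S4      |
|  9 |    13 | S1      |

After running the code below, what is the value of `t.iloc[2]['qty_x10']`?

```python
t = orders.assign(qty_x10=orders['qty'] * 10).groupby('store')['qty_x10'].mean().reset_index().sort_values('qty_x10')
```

add column qty_x10 = orders['qty'] * 10:
   qty store  qty_x10
0   18    S2      180
1    5    S1       50
2   15    S2      150
3    6    S2       60
4    6    S4       60
5   18    S1      180
6   15    S4      150
7   14    S2      140
8    9    S4       90
9   13    S1      130
group by store, mean of qty_x10:
store
S1    120.0
S2    132.5
S4    100.0
Name: qty_x10, dtype: float64
reset_index():
  store  qty_x10
0    S1    120.0
1    S2    132.5
2    S4    100.0
sort by qty_x10:
  store  qty_x10
2    S4    100.0
0    S1    120.0
1    S2    132.5
The value at position 2, column 'qty_x10' is 132.5.

132.5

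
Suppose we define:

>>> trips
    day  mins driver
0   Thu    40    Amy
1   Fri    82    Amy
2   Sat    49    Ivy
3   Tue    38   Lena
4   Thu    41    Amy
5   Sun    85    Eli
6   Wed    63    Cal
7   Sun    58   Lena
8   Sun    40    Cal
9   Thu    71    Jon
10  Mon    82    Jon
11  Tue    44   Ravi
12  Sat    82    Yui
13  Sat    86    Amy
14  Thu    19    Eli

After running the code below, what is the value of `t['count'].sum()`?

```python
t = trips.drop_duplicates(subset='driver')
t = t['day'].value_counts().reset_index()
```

drop duplicate driver (keep=first):
    day  mins driver
0   Thu    40    Amy
2   Sat    49    Ivy
3   Tue    38   Lena
5   Sun    85    Eli
6   Wed    63    Cal
9   Thu    71    Jon
11  Tue    44   Ravi
12  Sat    82    Yui
value_counts of day:
day
Thu    2
Sat    2
Tue    2
Sun    1
Wed    1
Name: count, dtype: int64
reset_index():
   day  count
0  Thu      2
1  Sat      2
2  Tue      2
3  Sun      1
4  Wed      1
sum of column 'count' → 8

8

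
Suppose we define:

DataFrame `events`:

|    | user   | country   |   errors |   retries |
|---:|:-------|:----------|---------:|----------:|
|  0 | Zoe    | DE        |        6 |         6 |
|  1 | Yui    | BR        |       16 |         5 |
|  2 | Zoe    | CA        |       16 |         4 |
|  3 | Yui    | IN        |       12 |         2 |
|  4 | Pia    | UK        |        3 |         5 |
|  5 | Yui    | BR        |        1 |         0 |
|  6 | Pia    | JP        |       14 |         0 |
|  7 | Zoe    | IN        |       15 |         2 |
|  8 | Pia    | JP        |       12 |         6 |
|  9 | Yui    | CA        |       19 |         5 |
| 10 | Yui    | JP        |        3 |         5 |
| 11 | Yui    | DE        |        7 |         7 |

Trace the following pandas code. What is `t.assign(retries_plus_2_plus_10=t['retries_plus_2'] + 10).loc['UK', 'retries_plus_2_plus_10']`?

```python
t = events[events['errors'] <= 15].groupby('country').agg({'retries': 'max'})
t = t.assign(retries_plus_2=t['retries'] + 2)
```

filter rows where errors <= 15:
   user country  errors  retries
0   Zoe      DE       6        6
3   Yui      IN      12        2
4   Pia      UK       3        5
5   Yui      BR       1        0
6   Pia      JP      14        0
7   Zoe      IN      15        2
8   Pia      JP      12        6
10  Yui      JP       3        5
11  Yui      DE       7        7
group by country, max of retries:
         retries
country         
BR             0
DE             7
IN             2
JP             6
UK             5
add column retries_plus_2 = t['retries'] + 2:
         retries  retries_plus_2
country                         
BR             0               2
DE             7               9
IN             2               4
JP             6               8
UK             5               7
add column retries_plus_2_plus_10 = t['retries_plus_2'] + 10:
         retries  retries_plus_2  retries_plus_2_plus_10
country                                                 
BR             0               2                      12
DE             7               9                      19
IN             2               4                      14
JP             6               8                      18
UK             5               7                      17

17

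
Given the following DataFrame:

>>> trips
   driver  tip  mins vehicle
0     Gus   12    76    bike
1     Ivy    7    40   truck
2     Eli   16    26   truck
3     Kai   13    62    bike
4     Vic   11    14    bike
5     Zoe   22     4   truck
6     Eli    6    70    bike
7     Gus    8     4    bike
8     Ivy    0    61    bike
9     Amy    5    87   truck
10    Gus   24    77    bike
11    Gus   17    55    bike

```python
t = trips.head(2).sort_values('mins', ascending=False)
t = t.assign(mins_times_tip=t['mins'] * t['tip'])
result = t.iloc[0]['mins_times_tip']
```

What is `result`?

912

take first 2 rows:
  driver  tip  mins vehicle
0    Gus   12    76    bike
1    Ivy    7    40   truck
sort by mins descending:
  driver  tip  mins vehicle
0    Gus   12    76    bike
1    Ivy    7    40   truck
add column mins_times_tip = t['mins'] * t['tip']:
  driver  tip  mins vehicle  mins_times_tip
0    Gus   12    76    bike             912
1    Ivy    7    40   truck             280
value at position 0, column 'mins_times_tip' → 912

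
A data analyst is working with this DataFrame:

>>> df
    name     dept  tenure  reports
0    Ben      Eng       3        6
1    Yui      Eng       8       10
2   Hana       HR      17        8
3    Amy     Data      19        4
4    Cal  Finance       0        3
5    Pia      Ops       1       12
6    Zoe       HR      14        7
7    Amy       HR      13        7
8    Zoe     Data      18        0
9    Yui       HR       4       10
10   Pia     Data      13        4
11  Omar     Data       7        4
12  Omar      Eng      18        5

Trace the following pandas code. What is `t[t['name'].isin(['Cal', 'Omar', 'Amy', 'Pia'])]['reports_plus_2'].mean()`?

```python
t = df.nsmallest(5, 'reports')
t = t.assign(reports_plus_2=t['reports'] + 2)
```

take 5 rows with smallest reports:
    name     dept  tenure  reports
8    Zoe     Data      18        0
4    Cal  Finance       0        3
3    Amy     Data      19        4
10   Pia     Data      13        4
11  Omar     Data       7        4
add column reports_plus_2 = t['reports'] + 2:
    name     dept  tenure  reports  reports_plus_2
8    Zoe     Data      18        0               2
4    Cal  Finance       0        3               5
3    Amy     Data      19        4               6
10   Pia     Data      13        4               6
11  Omar     Data       7        4               6
filter rows where name in ['Cal', 'Omar', 'Amy', 'Pia']:
    name     dept  tenure  reports  reports_plus_2
4    Cal  Finance       0        3               5
3    Amy     Data      19        4               6
10   Pia     Data      13        4               6
11  Omar     Data       7        4               6
Hence 5.75.

5.75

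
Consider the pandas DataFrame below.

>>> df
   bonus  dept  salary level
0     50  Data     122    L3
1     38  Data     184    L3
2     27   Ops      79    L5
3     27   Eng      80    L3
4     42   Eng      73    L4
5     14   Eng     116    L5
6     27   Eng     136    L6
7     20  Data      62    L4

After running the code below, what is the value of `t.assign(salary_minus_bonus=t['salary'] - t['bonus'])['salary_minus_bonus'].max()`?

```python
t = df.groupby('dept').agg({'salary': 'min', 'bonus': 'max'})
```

52

group by dept: min(salary), max(bonus):
      salary  bonus
dept               
Data      62     50
Eng       73     42
Ops       79     27
add column salary_minus_bonus = t['salary'] - t['bonus']:
      salary  bonus  salary_minus_bonus
dept                                   
Data      62     50                  12
Eng       73     42                  31
Ops       79     27                  52
Hence 52.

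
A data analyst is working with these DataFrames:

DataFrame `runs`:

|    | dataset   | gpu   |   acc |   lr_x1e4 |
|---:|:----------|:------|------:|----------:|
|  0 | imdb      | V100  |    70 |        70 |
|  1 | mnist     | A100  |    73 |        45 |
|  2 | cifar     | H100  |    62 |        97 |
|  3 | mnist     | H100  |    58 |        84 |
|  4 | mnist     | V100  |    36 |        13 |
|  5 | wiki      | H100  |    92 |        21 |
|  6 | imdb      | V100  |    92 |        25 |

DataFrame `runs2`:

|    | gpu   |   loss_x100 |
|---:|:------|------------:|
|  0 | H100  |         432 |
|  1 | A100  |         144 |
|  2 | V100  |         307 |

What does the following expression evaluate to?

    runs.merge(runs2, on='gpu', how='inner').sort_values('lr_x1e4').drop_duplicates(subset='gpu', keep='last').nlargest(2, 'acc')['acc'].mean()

merge on 'gpu' (how='inner') → 7 rows:
  dataset   gpu  acc  lr_x1e4  loss_x100
0    imdb  V100   70       70        307
1   mnist  A100   73       45        144
2   cifar  H100   62       97        432
3   mnist  H100   58       84        432
4   mnist  V100   36       13        307
5    wiki  H100   92       21        432
6    imdb  V100   92       25        307
sort by lr_x1e4:
  dataset   gpu  acc  lr_x1e4  loss_x100
4   mnist  V100   36       13        307
5    wiki  H100   92       21        432
6    imdb  V100   92       25        307
1   mnist  A100   73       45        144
0    imdb  V100   70       70        307
3   mnist  H100   58       84        432
2   cifar  H100   62       97        432
drop duplicate gpu (keep=last):
  dataset   gpu  acc  lr_x1e4  loss_x100
1   mnist  A100   73       45        144
0    imdb  V100   70       70        307
2   cifar  H100   62       97        432
take 2 rows with largest acc:
  dataset   gpu  acc  lr_x1e4  loss_x100
1   mnist  A100   73       45        144
0    imdb  V100   70       70        307

71.5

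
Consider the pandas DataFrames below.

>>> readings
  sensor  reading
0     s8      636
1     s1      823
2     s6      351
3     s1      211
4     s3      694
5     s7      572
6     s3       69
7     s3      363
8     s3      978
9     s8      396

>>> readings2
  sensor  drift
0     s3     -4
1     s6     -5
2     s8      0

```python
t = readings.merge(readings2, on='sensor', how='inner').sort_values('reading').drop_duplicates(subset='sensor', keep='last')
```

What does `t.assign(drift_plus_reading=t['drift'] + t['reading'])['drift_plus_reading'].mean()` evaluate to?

merge on 'sensor' (how='inner') → 7 rows:
  sensor  reading  drift
0     s8      636      0
1     s6      351     -5
2     s3      694     -4
3     s3       69     -4
4     s3      363     -4
5     s3      978     -4
6     s8      396      0
sort by reading:
  sensor  reading  drift
3     s3       69     -4
1     s6      351     -5
4     s3      363     -4
6     s8      396      0
0     s8      636      0
2     s3      694     -4
5     s3      978     -4
drop duplicate sensor (keep=last):
  sensor  reading  drift
1     s6      351     -5
0     s8      636      0
5     s3      978     -4
add column drift_plus_reading = t['drift'] + t['reading']:
  sensor  reading  drift  drift_plus_reading
1     s6      351     -5                 346
0     s8      636      0                 636
5     s3      978     -4                 974
Taking the mean of column 'drift_plus_reading' gives 652.0.

652.0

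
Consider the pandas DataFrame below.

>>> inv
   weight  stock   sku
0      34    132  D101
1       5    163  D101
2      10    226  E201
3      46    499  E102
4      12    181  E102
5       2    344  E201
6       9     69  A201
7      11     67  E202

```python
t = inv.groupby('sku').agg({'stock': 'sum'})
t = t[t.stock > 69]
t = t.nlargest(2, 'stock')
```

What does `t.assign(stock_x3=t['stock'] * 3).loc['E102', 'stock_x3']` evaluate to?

2040

group by sku, sum of stock:
      stock
sku        
A201     69
D101    295
E102    680
E201    570
E202     67
filter rows where stock > 69:
      stock
sku        
D101    295
E102    680
E201    570
take 2 rows with largest stock:
      stock
sku        
E102    680
E201    570
add column stock_x3 = t['stock'] * 3:
      stock  stock_x3
sku                  
E102    680      2040
E201    570      1710
Taking the value at row 'E102', column 'stock_x3' gives 2040.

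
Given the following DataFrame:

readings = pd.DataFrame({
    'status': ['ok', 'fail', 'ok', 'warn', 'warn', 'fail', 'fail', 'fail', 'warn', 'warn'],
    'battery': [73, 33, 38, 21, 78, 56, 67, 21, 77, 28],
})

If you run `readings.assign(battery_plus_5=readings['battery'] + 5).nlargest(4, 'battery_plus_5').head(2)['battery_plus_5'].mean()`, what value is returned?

82.5

add column battery_plus_5 = readings['battery'] + 5:
  status  battery  battery_plus_5
0     ok       73              78
1   fail       33              38
2     ok       38              43
3   warn       21              26
4   warn       78              83
5   fail       56              61
6   fail       67              72
7   fail       21              26
8   warn       77              82
9   warn       28              33
take 4 rows with largest battery_plus_5:
  status  battery  battery_plus_5
4   warn       78              83
8   warn       77              82
0     ok       73              78
6   fail       67              72
take first 2 rows:
  status  battery  battery_plus_5
4   warn       78              83
8   warn       77              82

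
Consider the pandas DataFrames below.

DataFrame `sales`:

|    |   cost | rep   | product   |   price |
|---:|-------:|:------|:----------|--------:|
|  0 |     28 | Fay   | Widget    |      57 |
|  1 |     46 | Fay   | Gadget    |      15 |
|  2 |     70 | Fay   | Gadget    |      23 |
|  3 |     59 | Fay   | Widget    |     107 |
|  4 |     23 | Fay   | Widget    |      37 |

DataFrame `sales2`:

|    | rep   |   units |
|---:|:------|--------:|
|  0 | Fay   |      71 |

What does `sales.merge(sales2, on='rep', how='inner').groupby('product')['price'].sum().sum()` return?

merge on 'rep' (how='inner') → 5 rows:
   cost  rep product  price  units
0    28  Fay  Widget     57     71
1    46  Fay  Gadget     15     71
2    70  Fay  Gadget     23     71
3    59  Fay  Widget    107     71
4    23  Fay  Widget     37     71
group by product, sum of price:
product
Gadget     38
Widget    201
Name: price, dtype: int64
Reading off the sum of the resulting series, we get 239.

239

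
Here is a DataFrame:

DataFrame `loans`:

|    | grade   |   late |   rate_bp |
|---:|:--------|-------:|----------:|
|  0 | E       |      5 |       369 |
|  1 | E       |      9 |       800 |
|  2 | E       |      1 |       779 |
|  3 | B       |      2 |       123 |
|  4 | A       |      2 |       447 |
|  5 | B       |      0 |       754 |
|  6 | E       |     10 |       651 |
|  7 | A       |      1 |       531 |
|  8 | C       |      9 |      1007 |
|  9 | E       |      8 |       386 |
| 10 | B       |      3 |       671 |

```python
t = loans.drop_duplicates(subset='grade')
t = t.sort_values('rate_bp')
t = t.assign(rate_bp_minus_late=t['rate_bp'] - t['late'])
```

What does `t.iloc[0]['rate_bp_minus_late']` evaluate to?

121

drop duplicate grade (keep=first):
  grade  late  rate_bp
0     E     5      369
3     B     2      123
4     A     2      447
8     C     9     1007
sort by rate_bp:
  grade  late  rate_bp
3     B     2      123
0     E     5      369
4     A     2      447
8     C     9     1007
add column rate_bp_minus_late = t['rate_bp'] - t['late']:
  grade  late  rate_bp  rate_bp_minus_late
3     B     2      123                 121
0     E     5      369                 364
4     A     2      447                 445
8     C     9     1007                 998
Reading off the value at position 0, column 'rate_bp_minus_late', we get 121.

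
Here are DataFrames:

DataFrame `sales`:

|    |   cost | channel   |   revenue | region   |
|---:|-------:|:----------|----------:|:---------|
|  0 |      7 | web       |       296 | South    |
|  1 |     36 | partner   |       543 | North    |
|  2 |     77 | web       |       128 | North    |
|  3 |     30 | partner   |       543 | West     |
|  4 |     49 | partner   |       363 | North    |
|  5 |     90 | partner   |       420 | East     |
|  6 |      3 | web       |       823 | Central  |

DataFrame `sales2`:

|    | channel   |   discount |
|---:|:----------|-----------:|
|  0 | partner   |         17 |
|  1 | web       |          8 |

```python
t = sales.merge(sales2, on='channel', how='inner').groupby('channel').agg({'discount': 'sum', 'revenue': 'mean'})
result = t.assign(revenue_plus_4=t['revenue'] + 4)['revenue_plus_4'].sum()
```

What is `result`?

890.916666667

merge on 'channel' (how='inner') → 7 rows:
   cost  channel  revenue   region  discount
0     7      web      296    South         8
1    36  partner      543    North        17
2    77      web      128    North         8
3    30  partner      543     West        17
4    49  partner      363    North        17
5    90  partner      420     East        17
6     3      web      823  Central         8
group by channel: sum(discount), mean(revenue):
         discount     revenue
channel                      
partner        68  467.250000
web            24  415.666667
add column revenue_plus_4 = t['revenue'] + 4:
         discount     revenue  revenue_plus_4
channel                                      
partner        68  467.250000      471.250000
web            24  415.666667      419.666667
Reading off the sum of column 'revenue_plus_4', we get 890.916666667.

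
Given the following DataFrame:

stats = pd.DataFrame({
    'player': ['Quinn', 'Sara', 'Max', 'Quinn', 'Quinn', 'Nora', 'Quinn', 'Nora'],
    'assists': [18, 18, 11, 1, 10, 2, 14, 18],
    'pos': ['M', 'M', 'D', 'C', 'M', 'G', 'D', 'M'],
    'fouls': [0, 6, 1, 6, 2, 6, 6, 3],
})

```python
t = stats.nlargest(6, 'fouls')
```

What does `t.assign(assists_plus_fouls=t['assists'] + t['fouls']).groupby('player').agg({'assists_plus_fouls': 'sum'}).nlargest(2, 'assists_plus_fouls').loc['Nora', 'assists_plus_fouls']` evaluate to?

take 6 rows with largest fouls:
  player  assists pos  fouls
1   Sara       18   M      6
3  Quinn        1   C      6
5   Nora        2   G      6
6  Quinn       14   D      6
7   Nora       18   M      3
4  Quinn       10   M      2
add column assists_plus_fouls = t['assists'] + t['fouls']:
  player  assists pos  fouls  assists_plus_fouls
1   Sara       18   M      6                  24
3  Quinn        1   C      6                   7
5   Nora        2   G      6                   8
6  Quinn       14   D      6                  20
7   Nora       18   M      3                  21
4  Quinn       10   M      2                  12
group by player, sum of assists_plus_fouls:
        assists_plus_fouls
player                    
Nora                    29
Quinn                   39
Sara                    24
take 2 rows with largest assists_plus_fouls:
        assists_plus_fouls
player                    
Quinn                   39
Nora                    29

29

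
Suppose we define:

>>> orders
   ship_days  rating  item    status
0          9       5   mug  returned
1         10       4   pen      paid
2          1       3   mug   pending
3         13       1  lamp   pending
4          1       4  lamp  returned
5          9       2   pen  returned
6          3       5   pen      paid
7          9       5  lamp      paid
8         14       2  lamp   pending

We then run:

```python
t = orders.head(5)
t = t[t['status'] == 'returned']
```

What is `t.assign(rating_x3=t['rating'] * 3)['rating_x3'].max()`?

15

take first 5 rows:
   ship_days  rating  item    status
0          9       5   mug  returned
1         10       4   pen      paid
2          1       3   mug   pending
3         13       1  lamp   pending
4          1       4  lamp  returned
filter rows where status == 'returned':
   ship_days  rating  item    status
0          9       5   mug  returned
4          1       4  lamp  returned
add column rating_x3 = t['rating'] * 3:
   ship_days  rating  item    status  rating_x3
0          9       5   mug  returned         15
4          1       4  lamp  returned         12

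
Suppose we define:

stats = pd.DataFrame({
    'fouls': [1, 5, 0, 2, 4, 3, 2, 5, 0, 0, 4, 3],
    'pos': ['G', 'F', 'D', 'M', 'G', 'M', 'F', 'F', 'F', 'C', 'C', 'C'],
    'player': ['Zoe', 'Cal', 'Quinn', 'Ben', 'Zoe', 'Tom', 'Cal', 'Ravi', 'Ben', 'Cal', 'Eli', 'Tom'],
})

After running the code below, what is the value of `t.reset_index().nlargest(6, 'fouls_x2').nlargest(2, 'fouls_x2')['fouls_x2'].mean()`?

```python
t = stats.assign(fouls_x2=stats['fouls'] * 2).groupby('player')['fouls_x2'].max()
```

10.0

add column fouls_x2 = stats['fouls'] * 2:
    fouls pos player  fouls_x2
0       1   G    Zoe         2
1       5   F    Cal        10
2       0   D  Quinn         0
3       2   M    Ben         4
4       4   G    Zoe         8
5       3   M    Tom         6
6       2   F    Cal         4
7       5   F   Ravi        10
8       0   F    Ben         0
9       0   C    Cal         0
10      4   C    Eli         8
11      3   C    Tom         6
group by player, max of fouls_x2:
player
Ben       4
Cal      10
Eli       8
Quinn     0
Ravi     10
Tom       6
Zoe       8
Name: fouls_x2, dtype: int64
reset_index():
  player  fouls_x2
0    Ben         4
1    Cal        10
2    Eli         8
3  Quinn         0
4   Ravi        10
5    Tom         6
6    Zoe         8
take 6 rows with largest fouls_x2:
  player  fouls_x2
1    Cal        10
4   Ravi        10
2    Eli         8
6    Zoe         8
5    Tom         6
0    Ben         4
take 2 rows with largest fouls_x2:
  player  fouls_x2
1    Cal        10
4   Ravi        10
Then the mean of column 'fouls_x2': 10.0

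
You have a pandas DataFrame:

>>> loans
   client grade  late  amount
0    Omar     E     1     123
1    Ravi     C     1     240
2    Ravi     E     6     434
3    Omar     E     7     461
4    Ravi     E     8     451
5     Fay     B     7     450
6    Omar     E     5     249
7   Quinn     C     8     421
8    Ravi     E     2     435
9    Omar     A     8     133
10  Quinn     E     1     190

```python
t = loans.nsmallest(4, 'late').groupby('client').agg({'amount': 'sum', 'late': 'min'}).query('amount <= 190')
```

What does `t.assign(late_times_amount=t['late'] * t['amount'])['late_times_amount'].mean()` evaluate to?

take 4 rows with smallest late:
   client grade  late  amount
0    Omar     E     1     123
1    Ravi     C     1     240
10  Quinn     E     1     190
8    Ravi     E     2     435
group by client: sum(amount), min(late):
        amount  late
client              
Omar       123     1
Quinn      190     1
Ravi       675     1
filter rows where amount <= 190:
        amount  late
client              
Omar       123     1
Quinn      190     1
add column late_times_amount = t['late'] * t['amount']:
        amount  late  late_times_amount
client                                 
Omar       123     1                123
Quinn      190     1                190
mean of column 'late_times_amount' → 156.5

156.5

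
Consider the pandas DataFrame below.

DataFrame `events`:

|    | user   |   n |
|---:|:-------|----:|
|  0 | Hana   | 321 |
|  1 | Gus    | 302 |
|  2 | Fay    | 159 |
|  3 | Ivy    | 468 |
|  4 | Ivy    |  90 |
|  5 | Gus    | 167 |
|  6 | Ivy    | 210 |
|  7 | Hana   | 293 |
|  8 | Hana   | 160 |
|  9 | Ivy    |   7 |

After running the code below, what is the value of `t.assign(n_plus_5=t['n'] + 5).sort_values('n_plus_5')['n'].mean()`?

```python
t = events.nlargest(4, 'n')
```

346.0

take 4 rows with largest n:
   user    n
3   Ivy  468
0  Hana  321
1   Gus  302
7  Hana  293
add column n_plus_5 = t['n'] + 5:
   user    n  n_plus_5
3   Ivy  468       473
0  Hana  321       326
1   Gus  302       307
7  Hana  293       298
sort by n_plus_5:
   user    n  n_plus_5
7  Hana  293       298
1   Gus  302       307
0  Hana  321       326
3   Ivy  468       473
mean of column 'n' → 346.0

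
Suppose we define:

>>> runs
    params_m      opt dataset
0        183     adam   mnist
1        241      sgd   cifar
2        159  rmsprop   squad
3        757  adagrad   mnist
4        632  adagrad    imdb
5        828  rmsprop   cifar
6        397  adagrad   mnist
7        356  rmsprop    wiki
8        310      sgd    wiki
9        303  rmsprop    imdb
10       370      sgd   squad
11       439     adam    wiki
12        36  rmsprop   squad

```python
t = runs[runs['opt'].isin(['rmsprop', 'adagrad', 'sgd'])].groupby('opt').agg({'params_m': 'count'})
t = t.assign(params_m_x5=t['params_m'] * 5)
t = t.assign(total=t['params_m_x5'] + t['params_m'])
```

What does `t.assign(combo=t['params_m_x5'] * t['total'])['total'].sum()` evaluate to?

filter rows where opt in ['rmsprop', 'adagrad', 'sgd']:
    params_m      opt dataset
1        241      sgd   cifar
2        159  rmsprop   squad
3        757  adagrad   mnist
4        632  adagrad    imdb
5        828  rmsprop   cifar
6        397  adagrad   mnist
7        356  rmsprop    wiki
8        310      sgd    wiki
9        303  rmsprop    imdb
10       370      sgd   squad
12        36  rmsprop   squad
group by opt, count of params_m:
         params_m
opt              
adagrad         3
rmsprop         5
sgd             3
add column params_m_x5 = t['params_m'] * 5:
         params_m  params_m_x5
opt                           
adagrad         3           15
rmsprop         5           25
sgd             3           15
add column total = t['params_m_x5'] + t['params_m']:
         params_m  params_m_x5  total
opt                                  
adagrad         3           15     18
rmsprop         5           25     30
sgd             3           15     18
add column combo = t['params_m_x5'] * t['total']:
         params_m  params_m_x5  total  combo
opt                                         
adagrad         3           15     18    270
rmsprop         5           25     30    750
sgd             3           15     18    270
Taking the sum of column 'total' gives 66.

66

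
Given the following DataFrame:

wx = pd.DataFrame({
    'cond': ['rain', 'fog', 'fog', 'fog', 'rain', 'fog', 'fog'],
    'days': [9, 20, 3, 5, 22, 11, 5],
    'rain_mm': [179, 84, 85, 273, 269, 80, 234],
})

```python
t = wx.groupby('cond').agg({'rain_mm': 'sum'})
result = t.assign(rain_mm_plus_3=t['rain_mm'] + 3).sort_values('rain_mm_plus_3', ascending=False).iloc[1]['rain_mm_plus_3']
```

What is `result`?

451

group by cond, sum of rain_mm:
      rain_mm
cond         
fog       756
rain      448
add column rain_mm_plus_3 = t['rain_mm'] + 3:
      rain_mm  rain_mm_plus_3
cond                         
fog       756             759
rain      448             451
sort by rain_mm_plus_3 descending:
      rain_mm  rain_mm_plus_3
cond                         
fog       756             759
rain      448             451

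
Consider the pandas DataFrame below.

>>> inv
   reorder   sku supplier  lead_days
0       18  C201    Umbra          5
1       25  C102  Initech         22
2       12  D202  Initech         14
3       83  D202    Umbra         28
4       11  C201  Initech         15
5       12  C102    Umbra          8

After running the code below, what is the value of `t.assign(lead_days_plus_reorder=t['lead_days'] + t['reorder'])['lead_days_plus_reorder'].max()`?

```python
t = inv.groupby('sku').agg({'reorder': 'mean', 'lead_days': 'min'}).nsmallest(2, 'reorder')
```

group by sku: mean(reorder), min(lead_days):
      reorder  lead_days
sku                     
C102     18.5          8
C201     14.5          5
D202     47.5         14
take 2 rows with smallest reorder:
      reorder  lead_days
sku                     
C201     14.5          5
C102     18.5          8
add column lead_days_plus_reorder = t['lead_days'] + t['reorder']:
      reorder  lead_days  lead_days_plus_reorder
sku                                             
C201     14.5          5                    19.5
C102     18.5          8                    26.5

26.5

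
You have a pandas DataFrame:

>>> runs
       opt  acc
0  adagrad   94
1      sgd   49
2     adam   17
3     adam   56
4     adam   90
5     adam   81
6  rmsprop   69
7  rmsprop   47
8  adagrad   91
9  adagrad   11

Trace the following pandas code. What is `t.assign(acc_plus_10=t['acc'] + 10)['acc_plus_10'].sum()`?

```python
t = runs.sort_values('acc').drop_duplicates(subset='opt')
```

164

sort by acc:
       opt  acc
9  adagrad   11
2     adam   17
7  rmsprop   47
1      sgd   49
3     adam   56
6  rmsprop   69
5     adam   81
4     adam   90
8  adagrad   91
0  adagrad   94
drop duplicate opt (keep=first):
       opt  acc
9  adagrad   11
2     adam   17
7  rmsprop   47
1      sgd   49
add column acc_plus_10 = t['acc'] + 10:
       opt  acc  acc_plus_10
9  adagrad   11           21
2     adam   17           27
7  rmsprop   47           57
1      sgd   49           59
So sum() = 164.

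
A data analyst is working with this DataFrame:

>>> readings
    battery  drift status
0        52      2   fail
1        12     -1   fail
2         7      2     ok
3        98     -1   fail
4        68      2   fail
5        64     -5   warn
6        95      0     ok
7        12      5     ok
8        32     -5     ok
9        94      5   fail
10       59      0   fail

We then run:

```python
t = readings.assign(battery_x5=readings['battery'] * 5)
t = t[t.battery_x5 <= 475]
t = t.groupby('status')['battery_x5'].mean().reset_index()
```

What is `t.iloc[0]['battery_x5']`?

add column battery_x5 = readings['battery'] * 5:
    battery  drift status  battery_x5
0        52      2   fail         260
1        12     -1   fail          60
2         7      2     ok          35
3        98     -1   fail         490
4        68      2   fail         340
5        64     -5   warn         320
6        95      0     ok         475
7        12      5     ok          60
8        32     -5     ok         160
9        94      5   fail         470
10       59      0   fail         295
filter rows where battery_x5 <= 475:
    battery  drift status  battery_x5
0        52      2   fail         260
1        12     -1   fail          60
2         7      2     ok          35
4        68      2   fail         340
5        64     -5   warn         320
6        95      0     ok         475
7        12      5     ok          60
8        32     -5     ok         160
9        94      5   fail         470
10       59      0   fail         295
group by status, mean of battery_x5:
status
fail    285.0
ok      182.5
warn    320.0
Name: battery_x5, dtype: float64
reset_index():
  status  battery_x5
0   fail       285.0
1     ok       182.5
2   warn       320.0
The value at position 0, column 'battery_x5' is 285.0.

285.0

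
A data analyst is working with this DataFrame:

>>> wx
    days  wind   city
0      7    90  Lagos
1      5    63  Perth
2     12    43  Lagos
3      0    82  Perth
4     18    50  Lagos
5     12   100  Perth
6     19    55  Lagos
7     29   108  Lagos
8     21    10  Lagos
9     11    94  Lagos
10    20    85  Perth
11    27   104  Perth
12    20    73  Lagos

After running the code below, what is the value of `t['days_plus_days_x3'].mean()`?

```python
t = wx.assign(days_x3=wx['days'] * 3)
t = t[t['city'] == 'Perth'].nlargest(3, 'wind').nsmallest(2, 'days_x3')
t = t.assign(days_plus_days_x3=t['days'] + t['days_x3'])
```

64.0

add column days_x3 = wx['days'] * 3:
    days  wind   city  days_x3
0      7    90  Lagos       21
1      5    63  Perth       15
2     12    43  Lagos       36
3      0    82  Perth        0
4     18    50  Lagos       54
5     12   100  Perth       36
6     19    55  Lagos       57
7     29   108  Lagos       87
8     21    10  Lagos       63
9     11    94  Lagos       33
10    20    85  Perth       60
11    27   104  Perth       81
12    20    73  Lagos       60
filter rows where city == 'Perth':
    days  wind   city  days_x3
1      5    63  Perth       15
3      0    82  Perth        0
5     12   100  Perth       36
10    20    85  Perth       60
11    27   104  Perth       81
take 3 rows with largest wind:
    days  wind   city  days_x3
11    27   104  Perth       81
5     12   100  Perth       36
10    20    85  Perth       60
take 2 rows with smallest days_x3:
    days  wind   city  days_x3
5     12   100  Perth       36
10    20    85  Perth       60
add column days_plus_days_x3 = t['days'] + t['days_x3']:
    days  wind   city  days_x3  days_plus_days_x3
5     12   100  Perth       36                 48
10    20    85  Perth       60                 80
So mean() = 64.0.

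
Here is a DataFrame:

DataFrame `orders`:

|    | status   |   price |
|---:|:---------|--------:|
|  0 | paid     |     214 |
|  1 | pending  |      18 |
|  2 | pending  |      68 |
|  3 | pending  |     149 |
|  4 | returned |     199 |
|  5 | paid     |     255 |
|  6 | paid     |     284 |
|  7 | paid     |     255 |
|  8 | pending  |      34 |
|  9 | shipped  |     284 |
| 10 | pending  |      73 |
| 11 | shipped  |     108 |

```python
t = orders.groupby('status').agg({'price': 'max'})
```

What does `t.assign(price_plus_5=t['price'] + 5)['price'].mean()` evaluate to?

229.0

group by status, max of price:
          price
status         
paid        284
pending     149
returned    199
shipped     284
add column price_plus_5 = t['price'] + 5:
          price  price_plus_5
status                       
paid        284           289
pending     149           154
returned    199           204
shipped     284           289
Then the mean of column 'price': 229.0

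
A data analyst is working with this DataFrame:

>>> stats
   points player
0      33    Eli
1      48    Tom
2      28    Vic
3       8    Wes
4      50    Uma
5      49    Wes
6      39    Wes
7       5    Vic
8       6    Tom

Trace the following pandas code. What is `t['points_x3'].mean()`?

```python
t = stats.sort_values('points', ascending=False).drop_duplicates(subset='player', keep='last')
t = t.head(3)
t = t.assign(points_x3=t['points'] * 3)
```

sort by points descending:
   points player
4      50    Uma
5      49    Wes
1      48    Tom
6      39    Wes
0      33    Eli
2      28    Vic
3       8    Wes
8       6    Tom
7       5    Vic
drop duplicate player (keep=last):
   points player
4      50    Uma
0      33    Eli
3       8    Wes
8       6    Tom
7       5    Vic
take first 3 rows:
   points player
4      50    Uma
0      33    Eli
3       8    Wes
add column points_x3 = t['points'] * 3:
   points player  points_x3
4      50    Uma        150
0      33    Eli         99
3       8    Wes         24
Hence 91.0.

91.0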